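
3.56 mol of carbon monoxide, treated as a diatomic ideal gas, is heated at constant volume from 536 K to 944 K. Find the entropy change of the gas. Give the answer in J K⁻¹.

At constant volume, ΔS = nC_V ln(T₂/T₁) with C_V = 5R/2 = 20.79 J mol⁻¹ K⁻¹.
ΔS = 3.56 × 20.79 × ln(944/536) = 41.9 J/K.

ΔS = 41.9 J/K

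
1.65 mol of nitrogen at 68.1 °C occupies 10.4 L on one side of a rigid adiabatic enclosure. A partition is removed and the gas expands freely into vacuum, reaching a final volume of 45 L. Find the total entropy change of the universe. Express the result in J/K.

For an ideal gas in free expansion Q = 0 and W = 0, so T is unchanged.
Entropy is a state function; using a reversible isothermal path, ΔS_gas = nR ln(V₂/V₁) = 1.65 × 8.314 × ln(45/10.4) = 20.1 J/K.
The insulated surroundings exchange no heat, so ΔS_surr = 0 and ΔS_universe = ΔS_gas.

ΔS_universe = 20.1 J/K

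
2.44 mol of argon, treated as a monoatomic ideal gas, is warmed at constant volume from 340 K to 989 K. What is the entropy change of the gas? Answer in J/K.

ΔS = 32.5 J/K

At constant volume, ΔS = nC_V ln(T₂/T₁) with C_V = 3R/2 = 12.47 J mol⁻¹ K⁻¹.
ΔS = 2.44 × 12.47 × ln(989/340) = 32.5 J/K.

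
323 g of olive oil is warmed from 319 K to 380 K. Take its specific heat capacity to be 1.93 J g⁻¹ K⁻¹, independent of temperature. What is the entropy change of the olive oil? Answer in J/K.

ΔS = ∫dQ_rev/T = m c ln(T₂/T₁) = 323 × 1.93 × ln(380/319) = 109 J/K.

ΔS = 109 J/K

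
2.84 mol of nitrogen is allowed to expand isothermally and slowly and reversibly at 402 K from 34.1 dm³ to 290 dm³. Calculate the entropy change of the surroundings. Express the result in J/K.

ΔS_surr = -50.5 J/K

For an isothermal ideal gas ΔS_gas = nR ln(V₂/V₁) = 2.84 × 8.314 × ln(290/34.1) = 50.5 J/K.
The process is reversible, so ΔS_surr = −ΔS_gas = -50.5 J/K and ΔS_universe = 0.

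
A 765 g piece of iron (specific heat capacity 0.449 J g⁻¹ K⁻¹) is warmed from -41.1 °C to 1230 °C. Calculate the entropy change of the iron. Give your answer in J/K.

In kelvin: T₁ = 232.05 K, T₂ = 1503.15 K. ΔS = ∫dQ_rev/T = m c ln(T₂/T₁) = 765 × 0.449 × ln(1503.15/232.05) = 642 J/K.

ΔS = 642 J/K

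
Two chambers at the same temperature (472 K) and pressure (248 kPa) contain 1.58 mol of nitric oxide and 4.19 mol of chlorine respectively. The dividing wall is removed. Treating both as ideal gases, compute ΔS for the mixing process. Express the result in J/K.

Mole fractions: x_A = 1.58/5.77 = 0.274, x_B = 0.726.
ΔS_mix = −R(n_A ln x_A + n_B ln x_B) = −8.314 × (1.58 ln 0.274 + 4.19 ln 0.726) = 28.2 J/K.

ΔS_mix = 28.2 J/K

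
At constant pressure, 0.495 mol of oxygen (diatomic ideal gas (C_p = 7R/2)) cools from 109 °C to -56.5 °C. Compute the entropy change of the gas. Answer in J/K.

ΔS = -8.17 J/K

In kelvin: T₁ = 382.15 K, T₂ = 216.65 K. At constant pressure, ΔS = nC_p ln(T₂/T₁) with C_p = 7R/2 = 29.1 J mol⁻¹ K⁻¹.
ΔS = 0.495 × 29.1 × ln(216.65/382.15) = -8.17 J/K.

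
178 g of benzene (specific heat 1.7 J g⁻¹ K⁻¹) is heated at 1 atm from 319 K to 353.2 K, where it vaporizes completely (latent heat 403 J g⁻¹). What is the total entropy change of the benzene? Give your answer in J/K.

Warming step: ΔS₁ = m c ln(T_tr/T_i) = 178 × 1.7 × ln(353.2/319) = 30.82 J/K.
Phase change: ΔS₂ = +mL/T_tr = 178 × 403 / 353.2 = 203.1 J/K.
ΔS_total = (30.82) + (203.1) = 234 J/K.

ΔS = 234 J/K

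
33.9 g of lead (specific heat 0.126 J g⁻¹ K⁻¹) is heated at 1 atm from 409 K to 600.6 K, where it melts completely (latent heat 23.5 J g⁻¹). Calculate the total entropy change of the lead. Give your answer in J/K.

ΔS = 2.97 J/K

Warming step: ΔS₁ = m c ln(T_tr/T_i) = 33.9 × 0.126 × ln(600.6/409) = 1.641 J/K.
Phase change: ΔS₂ = +mL/T_tr = 33.9 × 23.5 / 600.6 = 1.326 J/K.
ΔS_total = (1.641) + (1.326) = 2.97 J/K.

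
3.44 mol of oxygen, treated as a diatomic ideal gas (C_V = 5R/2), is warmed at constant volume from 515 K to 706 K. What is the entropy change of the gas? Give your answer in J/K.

At constant volume, ΔS = nC_V ln(T₂/T₁) with C_V = 5R/2 = 20.79 J mol⁻¹ K⁻¹.
ΔS = 3.44 × 20.79 × ln(706/515) = 22.6 J/K.

ΔS = 22.6 J/K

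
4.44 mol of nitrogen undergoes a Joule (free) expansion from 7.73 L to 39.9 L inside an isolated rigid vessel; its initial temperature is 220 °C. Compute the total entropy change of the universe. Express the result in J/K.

No heat is exchanged and no work is done, so the ideal-gas temperature stays constant.
Entropy is a state function; using a reversible isothermal path, ΔS_gas = nR ln(V₂/V₁) = 4.44 × 8.314 × ln(39.9/7.73) = 60.6 J/K.
The insulated surroundings exchange no heat, so ΔS_surr = 0 and ΔS_universe = ΔS_gas.

ΔS_universe = 60.6 J/K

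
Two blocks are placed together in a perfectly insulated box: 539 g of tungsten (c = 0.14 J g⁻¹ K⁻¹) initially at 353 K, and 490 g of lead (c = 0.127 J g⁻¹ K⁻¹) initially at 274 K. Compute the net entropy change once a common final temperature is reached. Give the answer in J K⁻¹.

Energy balance: T_f = (m₁c₁T₁ + m₂c₂T₂)/(m₁c₁ + m₂c₂) = 317.3 K.
ΔS₁ = m₁c₁ ln(T_f/T₁) = 75.46 × ln(317.3/353) = -8.047 J/K.
ΔS₂ = m₂c₂ ln(T_f/T₂) = 62.23 × ln(317.3/274) = 9.129 J/K.
ΔS_total = -8.047 + 9.129 = 1.08 J/K.

ΔS_total = 1.08 J/K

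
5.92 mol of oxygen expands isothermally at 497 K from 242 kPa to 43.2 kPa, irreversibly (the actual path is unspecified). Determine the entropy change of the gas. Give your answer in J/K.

ΔS_gas = 84.8 J/K

Entropy is a state function, so ΔS_gas depends only on the end states.
For an isothermal ideal gas ΔS_gas = nR ln(P₁/P₂) = 5.92 × 8.314 × ln(242/43.2) = 84.8 J/K.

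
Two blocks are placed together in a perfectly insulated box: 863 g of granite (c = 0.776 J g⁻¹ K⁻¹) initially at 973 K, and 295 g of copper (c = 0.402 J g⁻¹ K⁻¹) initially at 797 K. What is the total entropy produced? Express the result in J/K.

ΔS_total = 1.91 J/K

Energy balance: T_f = (m₁c₁T₁ + m₂c₂T₂)/(m₁c₁ + m₂c₂) = 946.52 K.
ΔS₁ = m₁c₁ ln(T_f/T₁) = 669.688 × ln(946.52/973) = -18.48 J/K.
ΔS₂ = m₂c₂ ln(T_f/T₂) = 118.59 × ln(946.52/797) = 20.39 J/K.
ΔS_total = -18.48 + 20.39 = 1.91 J/K.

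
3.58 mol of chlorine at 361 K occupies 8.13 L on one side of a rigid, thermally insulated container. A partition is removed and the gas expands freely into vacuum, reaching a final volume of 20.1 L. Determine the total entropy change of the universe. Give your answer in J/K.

For an ideal gas in free expansion Q = 0 and W = 0, so T is unchanged.
Entropy is a state function; using a reversible isothermal path, ΔS_gas = nR ln(V₂/V₁) = 3.58 × 8.314 × ln(20.1/8.13) = 26.9 J/K.
The insulated surroundings exchange no heat, so ΔS_surr = 0 and ΔS_universe = ΔS_gas.

ΔS_universe = 26.9 J/K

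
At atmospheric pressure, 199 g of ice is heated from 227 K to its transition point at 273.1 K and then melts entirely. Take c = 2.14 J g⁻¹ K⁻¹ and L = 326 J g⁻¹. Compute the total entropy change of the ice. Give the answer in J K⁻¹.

Warming step: ΔS₁ = m c ln(T_tr/T_i) = 199 × 2.14 × ln(273.1/227) = 78.74 J/K.
Phase change: ΔS₂ = +mL/T_tr = 199 × 326 / 273.1 = 237.5 J/K.
ΔS_total = (78.74) + (237.5) = 316 J/K.

ΔS = 316 J/K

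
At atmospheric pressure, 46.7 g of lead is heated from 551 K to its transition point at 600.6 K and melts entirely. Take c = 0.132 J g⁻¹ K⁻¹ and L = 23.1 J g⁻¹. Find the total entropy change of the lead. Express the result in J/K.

ΔS = 2.33 J/K

Warming step: ΔS₁ = m c ln(T_tr/T_i) = 46.7 × 0.132 × ln(600.6/551) = 0.5313 J/K.
Phase change: ΔS₂ = +mL/T_tr = 46.7 × 23.1 / 600.6 = 1.796 J/K.
ΔS_total = (0.5313) + (1.796) = 2.33 J/K.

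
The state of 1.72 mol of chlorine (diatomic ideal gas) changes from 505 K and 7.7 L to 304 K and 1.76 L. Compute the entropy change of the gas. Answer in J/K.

ΔS = -39.2 J/K

Entropy is a state function: ΔS = nC_V ln(T₂/T₁) + nR ln(V₂/V₁), with C_V = 5R/2 = 20.79 J mol⁻¹ K⁻¹ for a diatomic ideal gas.
ΔS = 1.72 × [20.79 × ln(304/505) + 8.314 × ln(1.76/7.7)] = -39.2 J/K.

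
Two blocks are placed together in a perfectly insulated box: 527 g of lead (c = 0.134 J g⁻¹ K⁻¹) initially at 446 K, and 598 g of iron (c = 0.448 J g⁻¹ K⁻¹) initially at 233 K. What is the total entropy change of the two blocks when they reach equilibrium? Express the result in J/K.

ΔS_total = 13.2 J/K

Energy balance: T_f = (m₁c₁T₁ + m₂c₂T₂)/(m₁c₁ + m₂c₂) = 277.43 K.
ΔS₁ = m₁c₁ ln(T_f/T₁) = 70.618 × ln(277.43/446) = -33.53 J/K.
ΔS₂ = m₂c₂ ln(T_f/T₂) = 267.904 × ln(277.43/233) = 46.76 J/K.
ΔS_total = -33.53 + 46.76 = 13.2 J/K.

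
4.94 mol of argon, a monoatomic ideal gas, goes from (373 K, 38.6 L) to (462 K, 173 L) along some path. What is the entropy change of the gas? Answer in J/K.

Entropy is a state function: ΔS = nC_V ln(T₂/T₁) + nR ln(V₂/V₁), with C_V = 3R/2 = 12.47 J mol⁻¹ K⁻¹ for a monoatomic ideal gas.
ΔS = 4.94 × [12.47 × ln(462/373) + 8.314 × ln(173/38.6)] = 74.8 J/K.

ΔS = 74.8 J/K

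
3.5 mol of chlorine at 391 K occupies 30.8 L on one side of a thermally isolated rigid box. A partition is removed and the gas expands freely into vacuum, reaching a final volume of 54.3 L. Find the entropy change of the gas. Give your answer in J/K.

ΔS_gas = 16.5 J/K

No heat is exchanged and no work is done, so the ideal-gas temperature stays constant.
Entropy is a state function; using a reversible isothermal path, ΔS_gas = nR ln(V₂/V₁) = 3.5 × 8.314 × ln(54.3/30.8) = 16.5 J/K.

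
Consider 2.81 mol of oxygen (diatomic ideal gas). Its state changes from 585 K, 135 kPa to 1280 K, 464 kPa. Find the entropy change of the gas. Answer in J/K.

ΔS = 35.2 J/K

ΔS = nC_p ln(T₂/T₁) − nR ln(P₂/P₁), with C_p = 7R/2 = 29.1 J mol⁻¹ K⁻¹ for a diatomic ideal gas.
ΔS = 2.81 × [29.1 × ln(1280/585) − 8.314 × ln(464/135)] = 35.2 J/K.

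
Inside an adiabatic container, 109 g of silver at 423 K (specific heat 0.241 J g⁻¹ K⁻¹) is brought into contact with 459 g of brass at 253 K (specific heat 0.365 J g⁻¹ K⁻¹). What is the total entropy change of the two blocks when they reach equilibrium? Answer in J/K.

Energy balance: T_f = (m₁c₁T₁ + m₂c₂T₂)/(m₁c₁ + m₂c₂) = 276.04 K.
ΔS₁ = m₁c₁ ln(T_f/T₁) = 26.269 × ln(276.04/423) = -11.21 J/K.
ΔS₂ = m₂c₂ ln(T_f/T₂) = 167.535 × ln(276.04/253) = 14.6 J/K.
ΔS_total = -11.21 + 14.6 = 3.39 J/K.

ΔS_total = 3.39 J/K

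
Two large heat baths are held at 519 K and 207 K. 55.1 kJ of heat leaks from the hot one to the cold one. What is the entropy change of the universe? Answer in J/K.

ΔS_total = 160 J/K

ΔS_hot = −Q/T_H = −55100/519 = -106.2 J/K and ΔS_cold = +Q/T_C = 55100/207 = 266.2 J/K.
ΔS_total = -106.2 + 266.2 = 160 J/K, positive as the second law requires.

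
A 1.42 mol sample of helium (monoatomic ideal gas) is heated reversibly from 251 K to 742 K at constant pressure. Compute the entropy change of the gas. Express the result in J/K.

At constant pressure, ΔS = nC_p ln(T₂/T₁) with C_p = 5R/2 = 20.79 J mol⁻¹ K⁻¹.
ΔS = 1.42 × 20.79 × ln(742/251) = 32 J/K.

ΔS = 32 J/K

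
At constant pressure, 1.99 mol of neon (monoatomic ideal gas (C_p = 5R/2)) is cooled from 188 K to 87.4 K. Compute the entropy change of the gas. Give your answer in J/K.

ΔS = -31.7 J/K

At constant pressure, ΔS = nC_p ln(T₂/T₁) with C_p = 5R/2 = 20.79 J mol⁻¹ K⁻¹.
ΔS = 1.99 × 20.79 × ln(87.4/188) = -31.7 J/K.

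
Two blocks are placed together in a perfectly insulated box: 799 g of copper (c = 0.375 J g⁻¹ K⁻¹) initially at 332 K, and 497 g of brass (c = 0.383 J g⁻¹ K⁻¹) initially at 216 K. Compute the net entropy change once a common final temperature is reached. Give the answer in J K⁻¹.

ΔS_total = 10.3 J/K

Energy balance: T_f = (m₁c₁T₁ + m₂c₂T₂)/(m₁c₁ + m₂c₂) = 286.94 K.
ΔS₁ = m₁c₁ ln(T_f/T₁) = 299.625 × ln(286.94/332) = -43.709 J/K.
ΔS₂ = m₂c₂ ln(T_f/T₂) = 190.351 × ln(286.94/216) = 54.055 J/K.
ΔS_total = -43.709 + 54.055 = 10.3 J/K.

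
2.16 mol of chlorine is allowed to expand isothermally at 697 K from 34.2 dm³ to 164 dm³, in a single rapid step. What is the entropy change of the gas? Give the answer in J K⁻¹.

Entropy is a state function, so ΔS_gas depends only on the end states.
For an isothermal ideal gas ΔS_gas = nR ln(V₂/V₁) = 2.16 × 8.314 × ln(164/34.2) = 28.2 J/K.

ΔS_gas = 28.2 J/K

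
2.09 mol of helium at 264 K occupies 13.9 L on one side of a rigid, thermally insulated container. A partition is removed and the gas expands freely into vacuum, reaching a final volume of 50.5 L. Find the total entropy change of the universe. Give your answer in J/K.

ΔS_universe = 22.4 J/K

For an ideal gas in free expansion Q = 0 and W = 0, so T is unchanged.
Entropy is a state function; using a reversible isothermal path, ΔS_gas = nR ln(V₂/V₁) = 2.09 × 8.314 × ln(50.5/13.9) = 22.4 J/K.
The insulated surroundings exchange no heat, so ΔS_surr = 0 and ΔS_universe = ΔS_gas.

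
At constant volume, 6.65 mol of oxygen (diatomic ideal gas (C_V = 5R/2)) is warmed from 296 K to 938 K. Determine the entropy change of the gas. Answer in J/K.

ΔS = 159 J/K

At constant volume, ΔS = nC_V ln(T₂/T₁) with C_V = 5R/2 = 20.79 J mol⁻¹ K⁻¹.
ΔS = 6.65 × 20.79 × ln(938/296) = 159 J/K.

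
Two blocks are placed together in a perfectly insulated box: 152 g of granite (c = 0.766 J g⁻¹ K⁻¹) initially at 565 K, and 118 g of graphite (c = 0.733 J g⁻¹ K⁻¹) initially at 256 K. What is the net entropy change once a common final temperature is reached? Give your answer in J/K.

ΔS_total = 14.6 J/K

Energy balance: T_f = (m₁c₁T₁ + m₂c₂T₂)/(m₁c₁ + m₂c₂) = 433.29 K.
ΔS₁ = m₁c₁ ln(T_f/T₁) = 116.432 × ln(433.29/565) = -30.9 J/K.
ΔS₂ = m₂c₂ ln(T_f/T₂) = 86.494 × ln(433.29/256) = 45.52 J/K.
ΔS_total = -30.9 + 45.52 = 14.6 J/K.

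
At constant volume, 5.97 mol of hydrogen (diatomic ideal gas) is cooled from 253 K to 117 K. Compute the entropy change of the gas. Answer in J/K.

ΔS = -95.7 J/K

At constant volume, ΔS = nC_V ln(T₂/T₁) with C_V = 5R/2 = 20.79 J mol⁻¹ K⁻¹.
ΔS = 5.97 × 20.79 × ln(117/253) = -95.7 J/K.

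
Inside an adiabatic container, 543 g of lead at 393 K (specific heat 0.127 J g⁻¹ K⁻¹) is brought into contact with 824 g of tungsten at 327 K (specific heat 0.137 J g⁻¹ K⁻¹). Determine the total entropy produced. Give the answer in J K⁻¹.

Energy balance: T_f = (m₁c₁T₁ + m₂c₂T₂)/(m₁c₁ + m₂c₂) = 352.03 K.
ΔS₁ = m₁c₁ ln(T_f/T₁) = 68.961 × ln(352.03/393) = -7.5924 J/K.
ΔS₂ = m₂c₂ ln(T_f/T₂) = 112.888 × ln(352.03/327) = 8.3257 J/K.
ΔS_total = -7.5924 + 8.3257 = 0.733 J/K.

ΔS_total = 0.733 J/K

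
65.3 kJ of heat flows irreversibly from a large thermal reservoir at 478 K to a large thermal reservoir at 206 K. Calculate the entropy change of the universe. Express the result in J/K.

ΔS_total = 180 J/K

ΔS_hot = −Q/T_H = −65300/478 = -136.6 J/K and ΔS_cold = +Q/T_C = 65300/206 = 317 J/K.
ΔS_total = -136.6 + 317 = 180 J/K, positive as the second law requires.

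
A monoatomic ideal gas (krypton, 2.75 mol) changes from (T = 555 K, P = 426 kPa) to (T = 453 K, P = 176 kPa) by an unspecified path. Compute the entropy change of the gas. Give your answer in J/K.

ΔS = 8.6 J/K

ΔS = nC_p ln(T₂/T₁) − nR ln(P₂/P₁), with C_p = 5R/2 = 20.79 J mol⁻¹ K⁻¹ for a monoatomic ideal gas.
ΔS = 2.75 × [20.79 × ln(453/555) − 8.314 × ln(176/426)] = 8.6 J/K.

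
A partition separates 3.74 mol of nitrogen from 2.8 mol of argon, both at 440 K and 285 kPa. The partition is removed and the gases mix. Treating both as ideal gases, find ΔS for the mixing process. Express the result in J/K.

ΔS_mix = 37.1 J/K

Mole fractions: x_A = 3.74/6.54 = 0.572, x_B = 0.428.
ΔS_mix = −R(n_A ln x_A + n_B ln x_B) = −8.314 × (3.74 ln 0.572 + 2.8 ln 0.428) = 37.1 J/K.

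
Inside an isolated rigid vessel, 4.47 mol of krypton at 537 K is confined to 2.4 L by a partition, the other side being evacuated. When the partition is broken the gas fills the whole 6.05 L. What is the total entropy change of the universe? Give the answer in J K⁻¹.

No heat is exchanged and no work is done, so the ideal-gas temperature stays constant.
Entropy is a state function; using a reversible isothermal path, ΔS_gas = nR ln(V₂/V₁) = 4.47 × 8.314 × ln(6.05/2.4) = 34.4 J/K.
The insulated surroundings exchange no heat, so ΔS_surr = 0 and ΔS_universe = ΔS_gas.

ΔS_universe = 34.4 J/K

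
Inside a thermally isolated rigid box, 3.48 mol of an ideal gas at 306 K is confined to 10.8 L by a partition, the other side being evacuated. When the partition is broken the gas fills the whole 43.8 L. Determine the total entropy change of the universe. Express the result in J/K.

For an ideal gas in free expansion Q = 0 and W = 0, so T is unchanged.
Entropy is a state function; using a reversible isothermal path, ΔS_gas = nR ln(V₂/V₁) = 3.48 × 8.314 × ln(43.8/10.8) = 40.5 J/K.
The insulated surroundings exchange no heat, so ΔS_surr = 0 and ΔS_universe = ΔS_gas.

ΔS_universe = 40.5 J/K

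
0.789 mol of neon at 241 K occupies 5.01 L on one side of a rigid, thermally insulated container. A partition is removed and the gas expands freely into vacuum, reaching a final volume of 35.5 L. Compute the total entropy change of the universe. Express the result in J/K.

ΔS_universe = 12.8 J/K

No heat is exchanged and no work is done, so the ideal-gas temperature stays constant.
Entropy is a state function; using a reversible isothermal path, ΔS_gas = nR ln(V₂/V₁) = 0.789 × 8.314 × ln(35.5/5.01) = 12.8 J/K.
The insulated surroundings exchange no heat, so ΔS_surr = 0 and ΔS_universe = ΔS_gas.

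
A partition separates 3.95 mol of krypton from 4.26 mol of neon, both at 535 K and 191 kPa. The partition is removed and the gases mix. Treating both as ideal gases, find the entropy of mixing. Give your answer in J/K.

ΔS_mix = 47.3 J/K

Mole fractions: x_A = 3.95/8.21 = 0.481, x_B = 0.519.
ΔS_mix = −R(n_A ln x_A + n_B ln x_B) = −8.314 × (3.95 ln 0.481 + 4.26 ln 0.519) = 47.3 J/K.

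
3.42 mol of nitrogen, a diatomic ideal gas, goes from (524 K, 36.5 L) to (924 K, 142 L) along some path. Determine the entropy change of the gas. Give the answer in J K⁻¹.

Entropy is a state function: ΔS = nC_V ln(T₂/T₁) + nR ln(V₂/V₁), with C_V = 5R/2 = 20.79 J mol⁻¹ K⁻¹ for a diatomic ideal gas.
ΔS = 3.42 × [20.79 × ln(924/524) + 8.314 × ln(142/36.5)] = 78.9 J/K.

ΔS = 78.9 J/K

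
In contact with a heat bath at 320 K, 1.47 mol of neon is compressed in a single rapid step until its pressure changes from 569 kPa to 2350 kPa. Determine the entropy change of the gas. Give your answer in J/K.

Entropy is a state function, so ΔS_gas depends only on the end states.
For an isothermal ideal gas ΔS_gas = nR ln(P₁/P₂) = 1.47 × 8.314 × ln(569/2350) = -17.3 J/K.

ΔS_gas = -17.3 J/K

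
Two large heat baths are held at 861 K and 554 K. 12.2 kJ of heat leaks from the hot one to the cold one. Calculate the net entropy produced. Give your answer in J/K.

ΔS_hot = −Q/T_H = −12200/861 = -14.17 J/K and ΔS_cold = +Q/T_C = 12200/554 = 22.02 J/K.
ΔS_total = -14.17 + 22.02 = 7.85 J/K, positive as the second law requires.

ΔS_total = 7.85 J/K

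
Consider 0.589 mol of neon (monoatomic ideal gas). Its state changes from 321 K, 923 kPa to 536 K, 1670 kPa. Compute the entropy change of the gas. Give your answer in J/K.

ΔS = nC_p ln(T₂/T₁) − nR ln(P₂/P₁), with C_p = 5R/2 = 20.79 J mol⁻¹ K⁻¹ for a monoatomic ideal gas.
ΔS = 0.589 × [20.79 × ln(536/321) − 8.314 × ln(1670/923)] = 3.37 J/K.

ΔS = 3.37 J/K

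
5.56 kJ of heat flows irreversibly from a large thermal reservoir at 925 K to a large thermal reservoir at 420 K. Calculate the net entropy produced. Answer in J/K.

ΔS_hot = −Q/T_H = −5560/925 = -6.011 J/K and ΔS_cold = +Q/T_C = 5560/420 = 13.24 J/K.
ΔS_total = -6.011 + 13.24 = 7.23 J/K, positive as the second law requires.

ΔS_total = 7.23 J/K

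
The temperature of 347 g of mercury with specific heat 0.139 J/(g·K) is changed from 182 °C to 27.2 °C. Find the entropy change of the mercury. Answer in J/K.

ΔS = -20 J/K

In kelvin: T₁ = 455.15 K, T₂ = 300.35 K. ΔS = ∫dQ_rev/T = m c ln(T₂/T₁) = 347 × 0.139 × ln(300.35/455.15) = -20 J/K.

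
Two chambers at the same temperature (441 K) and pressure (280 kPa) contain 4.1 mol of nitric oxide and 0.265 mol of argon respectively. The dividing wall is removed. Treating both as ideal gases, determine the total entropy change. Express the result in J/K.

Mole fractions: x_A = 4.1/4.36 = 0.939, x_B = 0.0607.
ΔS_mix = −R(n_A ln x_A + n_B ln x_B) = −8.314 × (4.1 ln 0.939 + 0.265 ln 0.0607) = 8.31 J/K.

ΔS_mix = 8.31 J/K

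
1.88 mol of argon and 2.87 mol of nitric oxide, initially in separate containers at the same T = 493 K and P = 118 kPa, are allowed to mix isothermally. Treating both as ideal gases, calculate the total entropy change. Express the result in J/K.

Mole fractions: x_A = 1.88/4.75 = 0.396, x_B = 0.604.
ΔS_mix = −R(n_A ln x_A + n_B ln x_B) = −8.314 × (1.88 ln 0.396 + 2.87 ln 0.604) = 26.5 J/K.

ΔS_mix = 26.5 J/K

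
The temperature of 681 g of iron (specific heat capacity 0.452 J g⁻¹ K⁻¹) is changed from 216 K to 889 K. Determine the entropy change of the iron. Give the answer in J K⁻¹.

ΔS = 435 J/K

ΔS = ∫dQ_rev/T = m c ln(T₂/T₁) = 681 × 0.452 × ln(889/216) = 435 J/K.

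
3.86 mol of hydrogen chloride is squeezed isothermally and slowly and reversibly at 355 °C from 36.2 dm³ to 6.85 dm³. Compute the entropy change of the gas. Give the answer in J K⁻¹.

For an isothermal ideal gas ΔS_gas = nR ln(V₂/V₁) = 3.86 × 8.314 × ln(6.85/36.2) = -53.4 J/K.

ΔS_gas = -53.4 J/K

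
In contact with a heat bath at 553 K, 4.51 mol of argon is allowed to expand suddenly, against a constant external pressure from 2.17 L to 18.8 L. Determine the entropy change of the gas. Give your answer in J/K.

ΔS_gas = 81 J/K

Entropy is a state function, so ΔS_gas depends only on the end states.
For an isothermal ideal gas ΔS_gas = nR ln(V₂/V₁) = 4.51 × 8.314 × ln(18.8/2.17) = 81 J/K.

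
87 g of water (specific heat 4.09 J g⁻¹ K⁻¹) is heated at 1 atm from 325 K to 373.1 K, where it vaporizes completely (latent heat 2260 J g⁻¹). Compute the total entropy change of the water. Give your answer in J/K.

ΔS = 576 J/K

Warming step: ΔS₁ = m c ln(T_tr/T_i) = 87 × 4.09 × ln(373.1/325) = 49.11 J/K.
Phase change: ΔS₂ = +mL/T_tr = 87 × 2260 / 373.1 = 527 J/K.
ΔS_total = (49.11) + (527) = 576 J/K.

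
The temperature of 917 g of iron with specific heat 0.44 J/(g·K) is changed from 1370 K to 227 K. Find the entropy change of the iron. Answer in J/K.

ΔS = ∫dQ_rev/T = m c ln(T₂/T₁) = 917 × 0.44 × ln(227/1370) = -725 J/K.

ΔS = -725 J/K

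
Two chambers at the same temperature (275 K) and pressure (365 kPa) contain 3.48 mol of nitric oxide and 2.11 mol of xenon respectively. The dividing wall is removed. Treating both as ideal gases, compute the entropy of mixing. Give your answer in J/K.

ΔS_mix = 30.8 J/K

Mole fractions: x_A = 3.48/5.59 = 0.623, x_B = 0.377.
ΔS_mix = −R(n_A ln x_A + n_B ln x_B) = −8.314 × (3.48 ln 0.623 + 2.11 ln 0.377) = 30.8 J/K.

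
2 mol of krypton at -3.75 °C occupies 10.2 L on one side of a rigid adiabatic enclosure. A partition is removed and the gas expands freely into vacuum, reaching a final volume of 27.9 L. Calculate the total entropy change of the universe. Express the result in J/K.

No heat is exchanged and no work is done, so the ideal-gas temperature stays constant.
Entropy is a state function; using a reversible isothermal path, ΔS_gas = nR ln(V₂/V₁) = 2 × 8.314 × ln(27.9/10.2) = 16.7 J/K.
The insulated surroundings exchange no heat, so ΔS_surr = 0 and ΔS_universe = ΔS_gas.

ΔS_universe = 16.7 J/K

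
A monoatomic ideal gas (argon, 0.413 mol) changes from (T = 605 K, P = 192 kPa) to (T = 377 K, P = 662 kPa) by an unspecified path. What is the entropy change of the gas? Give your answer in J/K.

ΔS = -8.31 J/K

ΔS = nC_p ln(T₂/T₁) − nR ln(P₂/P₁), with C_p = 5R/2 = 20.79 J mol⁻¹ K⁻¹ for a monoatomic ideal gas.
ΔS = 0.413 × [20.79 × ln(377/605) − 8.314 × ln(662/192)] = -8.31 J/K.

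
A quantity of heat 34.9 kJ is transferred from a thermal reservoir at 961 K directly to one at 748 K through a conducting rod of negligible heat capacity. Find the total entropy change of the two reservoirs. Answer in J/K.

ΔS_hot = −Q/T_H = −34900/961 = -36.32 J/K and ΔS_cold = +Q/T_C = 34900/748 = 46.66 J/K.
ΔS_total = -36.32 + 46.66 = 10.3 J/K, positive as the second law requires.

ΔS_total = 10.3 J/K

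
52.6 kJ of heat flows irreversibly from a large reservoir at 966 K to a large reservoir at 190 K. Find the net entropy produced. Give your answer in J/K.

ΔS_total = 222 J/K

ΔS_hot = −Q/T_H = −52600/966 = -54.45 J/K and ΔS_cold = +Q/T_C = 52600/190 = 276.8 J/K.
ΔS_total = -54.45 + 276.8 = 222 J/K, positive as the second law requires.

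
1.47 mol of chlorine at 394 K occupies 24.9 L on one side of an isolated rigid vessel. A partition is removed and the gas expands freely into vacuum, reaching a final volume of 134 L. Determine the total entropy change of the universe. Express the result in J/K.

No heat is exchanged and no work is done, so the ideal-gas temperature stays constant.
Entropy is a state function; using a reversible isothermal path, ΔS_gas = nR ln(V₂/V₁) = 1.47 × 8.314 × ln(134/24.9) = 20.6 J/K.
The insulated surroundings exchange no heat, so ΔS_surr = 0 and ΔS_universe = ΔS_gas.

ΔS_universe = 20.6 J/K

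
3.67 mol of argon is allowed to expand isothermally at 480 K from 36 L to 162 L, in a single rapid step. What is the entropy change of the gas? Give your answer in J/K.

ΔS_gas = 45.9 J/K

Entropy is a state function, so ΔS_gas depends only on the end states.
For an isothermal ideal gas ΔS_gas = nR ln(V₂/V₁) = 3.67 × 8.314 × ln(162/36) = 45.9 J/K.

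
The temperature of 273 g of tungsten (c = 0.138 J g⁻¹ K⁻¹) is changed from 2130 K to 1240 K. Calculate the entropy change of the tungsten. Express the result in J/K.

ΔS = -20.4 J/K

ΔS = ∫dQ_rev/T = m c ln(T₂/T₁) = 273 × 0.138 × ln(1240/2130) = -20.4 J/K.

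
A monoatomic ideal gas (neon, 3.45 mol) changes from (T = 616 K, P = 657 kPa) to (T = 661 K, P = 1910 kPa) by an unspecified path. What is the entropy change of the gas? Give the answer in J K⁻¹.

ΔS = -25.6 J/K

ΔS = nC_p ln(T₂/T₁) − nR ln(P₂/P₁), with C_p = 5R/2 = 20.79 J mol⁻¹ K⁻¹ for a monoatomic ideal gas.
ΔS = 3.45 × [20.79 × ln(661/616) − 8.314 × ln(1910/657)] = -25.6 J/K.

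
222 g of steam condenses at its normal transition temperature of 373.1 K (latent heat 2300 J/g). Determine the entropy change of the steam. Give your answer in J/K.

Heat released by the substance: Q = −mL = −222 × 2300 = −510600 J.
At constant T, ΔS = Q_rev/T = −510600 / 373.1 = -1370 J/K.

ΔS = -1370 J/K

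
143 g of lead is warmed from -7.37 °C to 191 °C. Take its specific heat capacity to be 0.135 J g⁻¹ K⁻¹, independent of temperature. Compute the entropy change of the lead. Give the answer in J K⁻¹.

In kelvin: T₁ = 265.78 K, T₂ = 464.15 K. ΔS = ∫dQ_rev/T = m c ln(T₂/T₁) = 143 × 0.135 × ln(464.15/265.78) = 10.8 J/K.

ΔS = 10.8 J/K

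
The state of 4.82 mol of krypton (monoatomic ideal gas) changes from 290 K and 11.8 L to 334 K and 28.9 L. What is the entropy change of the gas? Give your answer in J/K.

ΔS = 44.4 J/K

Entropy is a state function: ΔS = nC_V ln(T₂/T₁) + nR ln(V₂/V₁), with C_V = 3R/2 = 12.47 J mol⁻¹ K⁻¹ for a monoatomic ideal gas.
ΔS = 4.82 × [12.47 × ln(334/290) + 8.314 × ln(28.9/11.8)] = 44.4 J/K.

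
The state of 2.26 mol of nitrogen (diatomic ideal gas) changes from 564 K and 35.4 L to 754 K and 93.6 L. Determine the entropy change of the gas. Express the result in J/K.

Entropy is a state function: ΔS = nC_V ln(T₂/T₁) + nR ln(V₂/V₁), with C_V = 5R/2 = 20.79 J mol⁻¹ K⁻¹ for a diatomic ideal gas.
ΔS = 2.26 × [20.79 × ln(754/564) + 8.314 × ln(93.6/35.4)] = 31.9 J/K.

ΔS = 31.9 J/K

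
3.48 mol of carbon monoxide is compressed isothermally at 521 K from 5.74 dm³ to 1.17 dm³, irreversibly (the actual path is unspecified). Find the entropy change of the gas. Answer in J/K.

Entropy is a state function, so ΔS_gas depends only on the end states.
For an isothermal ideal gas ΔS_gas = nR ln(V₂/V₁) = 3.48 × 8.314 × ln(1.17/5.74) = -46 J/K.

ΔS_gas = -46 J/K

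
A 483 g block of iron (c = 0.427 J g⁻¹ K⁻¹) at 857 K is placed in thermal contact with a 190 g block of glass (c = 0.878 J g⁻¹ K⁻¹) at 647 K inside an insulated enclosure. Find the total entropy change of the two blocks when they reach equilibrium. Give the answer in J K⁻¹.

ΔS_total = 3.6 J/K

Energy balance: T_f = (m₁c₁T₁ + m₂c₂T₂)/(m₁c₁ + m₂c₂) = 763.1 K.
ΔS₁ = m₁c₁ ln(T_f/T₁) = 206.241 × ln(763.1/857) = -23.935 J/K.
ΔS₂ = m₂c₂ ln(T_f/T₂) = 166.82 × ln(763.1/647) = 27.531 J/K.
ΔS_total = -23.935 + 27.531 = 3.6 J/K.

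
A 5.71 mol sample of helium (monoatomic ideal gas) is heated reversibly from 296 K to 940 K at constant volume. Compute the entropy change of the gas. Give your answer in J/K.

ΔS = 82.3 J/K

At constant volume, ΔS = nC_V ln(T₂/T₁) with C_V = 3R/2 = 12.47 J mol⁻¹ K⁻¹.
ΔS = 5.71 × 12.47 × ln(940/296) = 82.3 J/K.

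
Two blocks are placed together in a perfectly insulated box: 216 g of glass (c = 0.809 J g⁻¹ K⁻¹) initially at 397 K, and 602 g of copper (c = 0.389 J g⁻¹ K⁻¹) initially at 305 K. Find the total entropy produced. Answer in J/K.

Energy balance: T_f = (m₁c₁T₁ + m₂c₂T₂)/(m₁c₁ + m₂c₂) = 344.31 K.
ΔS₁ = m₁c₁ ln(T_f/T₁) = 174.744 × ln(344.31/397) = -24.88 J/K.
ΔS₂ = m₂c₂ ln(T_f/T₂) = 234.178 × ln(344.31/305) = 28.39 J/K.
ΔS_total = -24.88 + 28.39 = 3.51 J/K.

ΔS_total = 3.51 J/K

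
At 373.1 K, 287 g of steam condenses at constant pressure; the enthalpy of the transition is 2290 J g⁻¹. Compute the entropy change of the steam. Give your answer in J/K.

ΔS = -1760 J/K

Heat released by the substance: Q = −mL = −287 × 2290 = −657230 J.
At constant T, ΔS = Q_rev/T = −657230 / 373.1 = -1760 J/K.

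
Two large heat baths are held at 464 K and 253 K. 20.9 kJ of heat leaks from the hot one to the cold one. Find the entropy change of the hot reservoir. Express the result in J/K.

The hot reservoir loses heat Q, so ΔS_hot = −Q/T_H = −20900/464 = -45 J/K.

ΔS_hot = -45 J/K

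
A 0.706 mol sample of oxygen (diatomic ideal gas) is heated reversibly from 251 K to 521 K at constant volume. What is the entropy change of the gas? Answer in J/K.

ΔS = 10.7 J/K

At constant volume, ΔS = nC_V ln(T₂/T₁) with C_V = 5R/2 = 20.79 J mol⁻¹ K⁻¹.
ΔS = 0.706 × 20.79 × ln(521/251) = 10.7 J/K.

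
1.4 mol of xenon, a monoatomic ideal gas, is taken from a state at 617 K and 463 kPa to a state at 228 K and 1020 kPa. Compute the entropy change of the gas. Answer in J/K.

ΔS = -38.2 J/K

ΔS = nC_p ln(T₂/T₁) − nR ln(P₂/P₁), with C_p = 5R/2 = 20.79 J mol⁻¹ K⁻¹ for a monoatomic ideal gas.
ΔS = 1.4 × [20.79 × ln(228/617) − 8.314 × ln(1020/463)] = -38.2 J/K.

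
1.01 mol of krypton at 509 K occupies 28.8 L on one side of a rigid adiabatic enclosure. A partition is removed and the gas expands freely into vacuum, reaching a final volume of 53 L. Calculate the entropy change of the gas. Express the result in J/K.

ΔS_gas = 5.12 J/K

No heat is exchanged and no work is done, so the ideal-gas temperature stays constant.
Entropy is a state function; using a reversible isothermal path, ΔS_gas = nR ln(V₂/V₁) = 1.01 × 8.314 × ln(53/28.8) = 5.12 J/K.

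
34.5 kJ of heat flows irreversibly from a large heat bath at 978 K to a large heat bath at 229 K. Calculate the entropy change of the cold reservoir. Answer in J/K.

ΔS_cold = 151 J/K

The cold reservoir gains heat Q, so ΔS_cold = +Q/T_C = 34500/229 = 151 J/K.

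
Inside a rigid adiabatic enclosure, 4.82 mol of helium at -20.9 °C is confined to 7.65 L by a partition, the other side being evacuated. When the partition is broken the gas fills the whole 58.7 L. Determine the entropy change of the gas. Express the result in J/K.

ΔS_gas = 81.7 J/K

For an ideal gas in free expansion Q = 0 and W = 0, so T is unchanged.
Entropy is a state function; using a reversible isothermal path, ΔS_gas = nR ln(V₂/V₁) = 4.82 × 8.314 × ln(58.7/7.65) = 81.7 J/K.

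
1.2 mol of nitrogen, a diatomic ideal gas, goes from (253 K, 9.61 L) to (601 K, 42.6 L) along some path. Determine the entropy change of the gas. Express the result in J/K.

ΔS = 36.4 J/K

Entropy is a state function: ΔS = nC_V ln(T₂/T₁) + nR ln(V₂/V₁), with C_V = 5R/2 = 20.79 J mol⁻¹ K⁻¹ for a diatomic ideal gas.
ΔS = 1.2 × [20.79 × ln(601/253) + 8.314 × ln(42.6/9.61)] = 36.4 J/K.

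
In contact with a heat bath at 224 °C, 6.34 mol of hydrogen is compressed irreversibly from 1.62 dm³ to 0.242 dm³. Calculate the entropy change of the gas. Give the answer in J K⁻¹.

ΔS_gas = -100 J/K

Entropy is a state function, so ΔS_gas depends only on the end states.
For an isothermal ideal gas ΔS_gas = nR ln(V₂/V₁) = 6.34 × 8.314 × ln(0.242/1.62) = -100 J/K.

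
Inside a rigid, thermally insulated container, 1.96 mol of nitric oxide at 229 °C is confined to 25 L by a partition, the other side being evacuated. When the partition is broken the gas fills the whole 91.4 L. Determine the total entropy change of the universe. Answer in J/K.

For an ideal gas in free expansion Q = 0 and W = 0, so T is unchanged.
Entropy is a state function; using a reversible isothermal path, ΔS_gas = nR ln(V₂/V₁) = 1.96 × 8.314 × ln(91.4/25) = 21.1 J/K.
The insulated surroundings exchange no heat, so ΔS_surr = 0 and ΔS_universe = ΔS_gas.

ΔS_universe = 21.1 J/K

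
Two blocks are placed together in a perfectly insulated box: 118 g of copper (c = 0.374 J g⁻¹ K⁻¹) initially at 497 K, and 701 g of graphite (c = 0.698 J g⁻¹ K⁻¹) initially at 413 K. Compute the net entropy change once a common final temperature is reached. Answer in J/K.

Energy balance: T_f = (m₁c₁T₁ + m₂c₂T₂)/(m₁c₁ + m₂c₂) = 419.95 K.
ΔS₁ = m₁c₁ ln(T_f/T₁) = 44.132 × ln(419.95/497) = -7.434 J/K.
ΔS₂ = m₂c₂ ln(T_f/T₂) = 489.298 × ln(419.95/413) = 8.165 J/K.
ΔS_total = -7.434 + 8.165 = 0.731 J/K.

ΔS_total = 0.731 J/K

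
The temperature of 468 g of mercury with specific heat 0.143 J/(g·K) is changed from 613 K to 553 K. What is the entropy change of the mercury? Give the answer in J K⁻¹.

ΔS = ∫dQ_rev/T = m c ln(T₂/T₁) = 468 × 0.143 × ln(553/613) = -6.89 J/K.

ΔS = -6.89 J/K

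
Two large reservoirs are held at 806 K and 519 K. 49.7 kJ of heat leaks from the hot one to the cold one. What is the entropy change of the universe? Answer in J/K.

ΔS_total = 34.1 J/K

ΔS_hot = −Q/T_H = −49700/806 = -61.66 J/K and ΔS_cold = +Q/T_C = 49700/519 = 95.76 J/K.
ΔS_total = -61.66 + 95.76 = 34.1 J/K, positive as the second law requires.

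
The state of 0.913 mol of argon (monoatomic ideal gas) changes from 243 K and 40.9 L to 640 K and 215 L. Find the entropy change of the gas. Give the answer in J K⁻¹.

ΔS = 23.6 J/K

Entropy is a state function: ΔS = nC_V ln(T₂/T₁) + nR ln(V₂/V₁), with C_V = 3R/2 = 12.47 J mol⁻¹ K⁻¹ for a monoatomic ideal gas.
ΔS = 0.913 × [12.47 × ln(640/243) + 8.314 × ln(215/40.9)] = 23.6 J/K.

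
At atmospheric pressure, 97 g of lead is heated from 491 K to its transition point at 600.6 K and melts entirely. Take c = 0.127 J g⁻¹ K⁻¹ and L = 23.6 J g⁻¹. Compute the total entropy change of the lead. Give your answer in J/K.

ΔS = 6.29 J/K

Warming step: ΔS₁ = m c ln(T_tr/T_i) = 97 × 0.127 × ln(600.6/491) = 2.482 J/K.
Phase change: ΔS₂ = +mL/T_tr = 97 × 23.6 / 600.6 = 3.812 J/K.
ΔS_total = (2.482) + (3.812) = 6.29 J/K.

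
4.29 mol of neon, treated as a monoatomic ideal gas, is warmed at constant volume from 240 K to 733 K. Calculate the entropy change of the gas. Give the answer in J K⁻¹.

At constant volume, ΔS = nC_V ln(T₂/T₁) with C_V = 3R/2 = 12.47 J mol⁻¹ K⁻¹.
ΔS = 4.29 × 12.47 × ln(733/240) = 59.7 J/K.

ΔS = 59.7 J/K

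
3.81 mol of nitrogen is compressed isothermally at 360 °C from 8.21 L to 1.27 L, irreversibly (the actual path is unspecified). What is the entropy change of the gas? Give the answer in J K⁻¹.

ΔS_gas = -59.1 J/K

Entropy is a state function, so ΔS_gas depends only on the end states.
For an isothermal ideal gas ΔS_gas = nR ln(V₂/V₁) = 3.81 × 8.314 × ln(1.27/8.21) = -59.1 J/K.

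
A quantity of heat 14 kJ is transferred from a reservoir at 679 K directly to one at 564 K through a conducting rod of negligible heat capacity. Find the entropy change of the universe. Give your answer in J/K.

ΔS_total = 4.2 J/K

ΔS_hot = −Q/T_H = −14000/679 = -20.62 J/K and ΔS_cold = +Q/T_C = 14000/564 = 24.82 J/K.
ΔS_total = -20.62 + 24.82 = 4.2 J/K, positive as the second law requires.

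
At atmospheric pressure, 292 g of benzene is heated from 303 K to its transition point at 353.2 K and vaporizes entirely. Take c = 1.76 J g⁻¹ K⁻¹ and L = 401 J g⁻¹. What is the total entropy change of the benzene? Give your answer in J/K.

ΔS = 410 J/K

Warming step: ΔS₁ = m c ln(T_tr/T_i) = 292 × 1.76 × ln(353.2/303) = 78.78 J/K.
Phase change: ΔS₂ = +mL/T_tr = 292 × 401 / 353.2 = 331.5 J/K.
ΔS_total = (78.78) + (331.5) = 410 J/K.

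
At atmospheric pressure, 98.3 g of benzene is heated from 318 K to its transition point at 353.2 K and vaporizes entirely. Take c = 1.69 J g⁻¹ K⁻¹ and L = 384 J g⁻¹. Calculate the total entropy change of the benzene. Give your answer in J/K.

Warming step: ΔS₁ = m c ln(T_tr/T_i) = 98.3 × 1.69 × ln(353.2/318) = 17.44 J/K.
Phase change: ΔS₂ = +mL/T_tr = 98.3 × 384 / 353.2 = 106.9 J/K.
ΔS_total = (17.44) + (106.9) = 124 J/K.

ΔS = 124 J/K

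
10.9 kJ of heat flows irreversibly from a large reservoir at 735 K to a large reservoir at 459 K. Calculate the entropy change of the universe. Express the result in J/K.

ΔS_total = 8.92 J/K

ΔS_hot = −Q/T_H = −10900/735 = -14.83 J/K and ΔS_cold = +Q/T_C = 10900/459 = 23.75 J/K.
ΔS_total = -14.83 + 23.75 = 8.92 J/K, positive as the second law requires.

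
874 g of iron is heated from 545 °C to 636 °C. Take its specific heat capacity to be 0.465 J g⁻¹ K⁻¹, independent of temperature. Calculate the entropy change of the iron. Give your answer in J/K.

ΔS = 42.9 J/K

In kelvin: T₁ = 818.15 K, T₂ = 909.15 K. ΔS = ∫dQ_rev/T = m c ln(T₂/T₁) = 874 × 0.465 × ln(909.15/818.15) = 42.9 J/K.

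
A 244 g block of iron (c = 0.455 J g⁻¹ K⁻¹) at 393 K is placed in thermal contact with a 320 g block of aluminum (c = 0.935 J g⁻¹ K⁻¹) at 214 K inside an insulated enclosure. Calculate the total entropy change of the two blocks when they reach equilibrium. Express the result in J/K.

Energy balance: T_f = (m₁c₁T₁ + m₂c₂T₂)/(m₁c₁ + m₂c₂) = 262.44 K.
ΔS₁ = m₁c₁ ln(T_f/T₁) = 111.02 × ln(262.44/393) = -44.83 J/K.
ΔS₂ = m₂c₂ ln(T_f/T₂) = 299.2 × ln(262.44/214) = 61.05 J/K.
ΔS_total = -44.83 + 61.05 = 16.2 J/K.

ΔS_total = 16.2 J/K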